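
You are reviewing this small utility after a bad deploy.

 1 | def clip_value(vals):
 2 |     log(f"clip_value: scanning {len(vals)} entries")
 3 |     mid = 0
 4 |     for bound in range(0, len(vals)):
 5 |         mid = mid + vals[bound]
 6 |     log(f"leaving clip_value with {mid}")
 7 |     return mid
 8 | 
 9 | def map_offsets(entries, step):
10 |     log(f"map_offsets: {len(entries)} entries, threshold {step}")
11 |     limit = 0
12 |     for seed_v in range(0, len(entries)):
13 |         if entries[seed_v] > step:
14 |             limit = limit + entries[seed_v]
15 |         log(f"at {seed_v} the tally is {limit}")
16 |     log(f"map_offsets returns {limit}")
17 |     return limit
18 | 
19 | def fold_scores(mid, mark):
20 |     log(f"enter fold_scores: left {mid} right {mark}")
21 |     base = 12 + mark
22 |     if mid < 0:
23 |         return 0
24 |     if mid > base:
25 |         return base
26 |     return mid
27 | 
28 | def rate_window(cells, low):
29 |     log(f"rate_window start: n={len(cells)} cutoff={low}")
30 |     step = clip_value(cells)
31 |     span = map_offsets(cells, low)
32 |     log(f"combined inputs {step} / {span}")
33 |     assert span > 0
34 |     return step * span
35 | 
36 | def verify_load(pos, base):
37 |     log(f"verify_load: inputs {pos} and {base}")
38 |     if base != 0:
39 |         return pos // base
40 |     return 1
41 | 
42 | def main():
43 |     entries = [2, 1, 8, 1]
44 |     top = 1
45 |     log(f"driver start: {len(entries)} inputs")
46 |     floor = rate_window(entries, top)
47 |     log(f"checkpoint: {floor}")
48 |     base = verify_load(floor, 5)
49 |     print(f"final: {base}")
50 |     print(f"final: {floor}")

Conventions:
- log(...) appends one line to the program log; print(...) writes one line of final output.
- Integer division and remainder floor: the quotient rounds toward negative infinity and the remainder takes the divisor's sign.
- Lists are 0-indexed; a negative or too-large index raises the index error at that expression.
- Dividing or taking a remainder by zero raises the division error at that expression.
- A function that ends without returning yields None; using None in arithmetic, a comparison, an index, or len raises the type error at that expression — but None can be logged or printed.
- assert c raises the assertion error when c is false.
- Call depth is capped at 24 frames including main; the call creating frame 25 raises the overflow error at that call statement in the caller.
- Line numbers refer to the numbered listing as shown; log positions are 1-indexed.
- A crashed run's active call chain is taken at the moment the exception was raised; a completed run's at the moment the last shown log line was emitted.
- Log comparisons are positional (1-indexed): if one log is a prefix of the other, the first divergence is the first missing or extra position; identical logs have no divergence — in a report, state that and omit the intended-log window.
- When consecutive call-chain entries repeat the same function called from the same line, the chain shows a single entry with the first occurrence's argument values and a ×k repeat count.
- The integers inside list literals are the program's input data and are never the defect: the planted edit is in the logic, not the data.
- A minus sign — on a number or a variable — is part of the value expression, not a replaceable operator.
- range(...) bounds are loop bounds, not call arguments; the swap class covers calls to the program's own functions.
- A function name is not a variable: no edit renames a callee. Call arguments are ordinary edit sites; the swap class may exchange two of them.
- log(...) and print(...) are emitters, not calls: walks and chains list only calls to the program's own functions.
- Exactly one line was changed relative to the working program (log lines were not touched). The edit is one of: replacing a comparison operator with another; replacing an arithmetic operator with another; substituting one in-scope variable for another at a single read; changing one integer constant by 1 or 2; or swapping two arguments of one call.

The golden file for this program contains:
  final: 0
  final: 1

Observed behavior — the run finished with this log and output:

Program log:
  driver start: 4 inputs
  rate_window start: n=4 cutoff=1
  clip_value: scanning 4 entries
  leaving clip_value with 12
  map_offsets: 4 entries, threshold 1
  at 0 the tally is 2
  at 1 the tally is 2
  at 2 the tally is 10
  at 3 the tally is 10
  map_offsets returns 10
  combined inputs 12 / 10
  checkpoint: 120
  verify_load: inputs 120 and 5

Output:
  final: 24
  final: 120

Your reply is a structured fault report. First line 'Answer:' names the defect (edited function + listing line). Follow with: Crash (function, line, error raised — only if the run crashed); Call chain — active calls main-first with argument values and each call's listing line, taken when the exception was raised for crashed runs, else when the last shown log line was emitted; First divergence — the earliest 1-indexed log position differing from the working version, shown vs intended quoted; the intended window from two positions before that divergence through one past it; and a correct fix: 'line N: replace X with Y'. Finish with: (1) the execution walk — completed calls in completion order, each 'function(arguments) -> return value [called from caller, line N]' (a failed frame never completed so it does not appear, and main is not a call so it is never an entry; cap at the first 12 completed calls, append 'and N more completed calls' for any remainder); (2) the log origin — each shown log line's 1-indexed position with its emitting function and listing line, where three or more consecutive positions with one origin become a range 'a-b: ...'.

Answer: the defect is in rate_window at line 34.
Key fact: Log line 12 is where behavior first shows: 'checkpoint: 120' appears instead of 'checkpoint: 1'.
Call chain: main -> verify_load(120, 5) (called at line 48).
First divergence: at position 12 the run shows 'checkpoint: 120' where the working version logs 'checkpoint: 1'.
Intended log window:
  10: map_offsets returns 10
  11: combined inputs 12 / 10
  12: checkpoint: 1
  13: verify_load: inputs 1 and 5
Execution walk:
  clip_value([2, 1, 8, 1]) -> 12  [called from rate_window, line 30]
  map_offsets([2, 1, 8, 1], 1) -> 10  [called from rate_window, line 31]
  rate_window([2, 1, 8, 1], 1) -> 120  [called from main, line 46]
  verify_load(120, 5) -> 24  [called from main, line 48]
Log line origins:
  1: emitted by main (line 45)
  2: emitted by rate_window (line 29)
  3: emitted by clip_value (line 2)
  4: emitted by clip_value (line 6)
  5: emitted by map_offsets (line 10)
  6-9: emitted by map_offsets (line 15)
  10: emitted by map_offsets (line 16)
  11: emitted by rate_window (line 32)
  12: emitted by main (line 47)
  13: emitted by verify_load (line 37)
A correct fix: line 34: replace `*` with `//`.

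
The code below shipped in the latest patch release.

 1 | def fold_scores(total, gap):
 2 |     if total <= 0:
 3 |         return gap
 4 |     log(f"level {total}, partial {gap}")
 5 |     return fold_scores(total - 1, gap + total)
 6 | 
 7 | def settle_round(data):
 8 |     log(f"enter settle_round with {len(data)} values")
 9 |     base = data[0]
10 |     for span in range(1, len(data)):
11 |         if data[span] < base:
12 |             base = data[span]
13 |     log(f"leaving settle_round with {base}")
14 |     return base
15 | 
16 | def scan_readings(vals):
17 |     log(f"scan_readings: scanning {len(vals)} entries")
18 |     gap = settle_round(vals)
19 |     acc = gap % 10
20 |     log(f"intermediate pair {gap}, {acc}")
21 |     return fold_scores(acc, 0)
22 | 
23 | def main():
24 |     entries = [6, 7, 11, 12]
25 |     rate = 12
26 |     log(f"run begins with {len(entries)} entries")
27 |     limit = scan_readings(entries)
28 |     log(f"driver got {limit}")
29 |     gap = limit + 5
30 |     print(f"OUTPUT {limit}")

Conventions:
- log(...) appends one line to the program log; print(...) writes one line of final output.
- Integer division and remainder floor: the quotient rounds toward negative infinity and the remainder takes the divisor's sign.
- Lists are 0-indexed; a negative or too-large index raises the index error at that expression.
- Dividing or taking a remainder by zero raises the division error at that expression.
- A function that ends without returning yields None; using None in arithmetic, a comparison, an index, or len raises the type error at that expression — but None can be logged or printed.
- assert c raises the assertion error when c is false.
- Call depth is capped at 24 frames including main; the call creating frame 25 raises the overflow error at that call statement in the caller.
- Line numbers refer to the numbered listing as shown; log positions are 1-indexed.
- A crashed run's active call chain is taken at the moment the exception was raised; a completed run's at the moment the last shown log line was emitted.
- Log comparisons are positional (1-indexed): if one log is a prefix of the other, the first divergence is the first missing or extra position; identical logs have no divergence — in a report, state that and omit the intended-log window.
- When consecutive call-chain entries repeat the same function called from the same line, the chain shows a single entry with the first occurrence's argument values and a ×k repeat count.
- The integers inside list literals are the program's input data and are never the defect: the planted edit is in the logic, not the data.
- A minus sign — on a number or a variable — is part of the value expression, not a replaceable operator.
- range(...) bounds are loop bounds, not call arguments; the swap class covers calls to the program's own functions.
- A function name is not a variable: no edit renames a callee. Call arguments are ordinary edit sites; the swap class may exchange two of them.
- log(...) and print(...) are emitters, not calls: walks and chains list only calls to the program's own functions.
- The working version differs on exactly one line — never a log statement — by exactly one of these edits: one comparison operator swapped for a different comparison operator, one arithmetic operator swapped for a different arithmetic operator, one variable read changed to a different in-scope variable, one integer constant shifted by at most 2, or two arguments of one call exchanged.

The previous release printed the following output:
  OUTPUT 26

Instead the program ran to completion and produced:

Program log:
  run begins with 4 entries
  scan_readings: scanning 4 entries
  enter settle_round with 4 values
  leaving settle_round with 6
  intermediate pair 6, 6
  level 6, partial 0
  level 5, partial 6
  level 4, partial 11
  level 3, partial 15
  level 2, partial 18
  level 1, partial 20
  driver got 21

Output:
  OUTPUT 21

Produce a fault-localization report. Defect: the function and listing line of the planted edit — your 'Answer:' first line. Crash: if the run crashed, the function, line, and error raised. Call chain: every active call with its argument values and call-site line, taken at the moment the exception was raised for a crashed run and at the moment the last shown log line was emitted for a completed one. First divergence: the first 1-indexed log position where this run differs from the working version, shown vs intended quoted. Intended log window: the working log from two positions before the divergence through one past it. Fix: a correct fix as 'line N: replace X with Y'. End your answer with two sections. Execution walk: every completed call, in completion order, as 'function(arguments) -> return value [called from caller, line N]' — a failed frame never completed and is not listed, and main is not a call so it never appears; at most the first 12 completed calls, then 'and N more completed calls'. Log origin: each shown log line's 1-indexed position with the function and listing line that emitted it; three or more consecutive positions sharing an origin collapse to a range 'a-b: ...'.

Answer: the defect is in main at line 30.
Key observation: Every logged value matches the working version; the printed result is what differs.
Call chain: main.
First divergence: none; the two logs match at every position.
Execution walk:
  settle_round([6, 7, 11, 12]) -> 6  [called from scan_readings, line 18]
  fold_scores(0, 21) -> 21  [called from fold_scores, line 5]
  fold_scores(1, 20) -> 21  [called from fold_scores, line 5]
  fold_scores(2, 18) -> 21  [called from fold_scores, line 5]
  fold_scores(3, 15) -> 21  [called from fold_scores, line 5]
  fold_scores(4, 11) -> 21  [called from fold_scores, line 5]
  fold_scores(5, 6) -> 21  [called from fold_scores, line 5]
  fold_scores(6, 0) -> 21  [called from scan_readings, line 21]
  scan_readings([6, 7, 11, 12]) -> 21  [called from main, line 27]
Log line origins:
  1: from main, line 26
  2: from scan_readings, line 17
  3: from settle_round, line 8
  4: from settle_round, line 13
  5: from scan_readings, line 20
  6-11: from fold_scores, line 4
  12: from main, line 28
A correct fix: line 30: replace `limit` with `gap`.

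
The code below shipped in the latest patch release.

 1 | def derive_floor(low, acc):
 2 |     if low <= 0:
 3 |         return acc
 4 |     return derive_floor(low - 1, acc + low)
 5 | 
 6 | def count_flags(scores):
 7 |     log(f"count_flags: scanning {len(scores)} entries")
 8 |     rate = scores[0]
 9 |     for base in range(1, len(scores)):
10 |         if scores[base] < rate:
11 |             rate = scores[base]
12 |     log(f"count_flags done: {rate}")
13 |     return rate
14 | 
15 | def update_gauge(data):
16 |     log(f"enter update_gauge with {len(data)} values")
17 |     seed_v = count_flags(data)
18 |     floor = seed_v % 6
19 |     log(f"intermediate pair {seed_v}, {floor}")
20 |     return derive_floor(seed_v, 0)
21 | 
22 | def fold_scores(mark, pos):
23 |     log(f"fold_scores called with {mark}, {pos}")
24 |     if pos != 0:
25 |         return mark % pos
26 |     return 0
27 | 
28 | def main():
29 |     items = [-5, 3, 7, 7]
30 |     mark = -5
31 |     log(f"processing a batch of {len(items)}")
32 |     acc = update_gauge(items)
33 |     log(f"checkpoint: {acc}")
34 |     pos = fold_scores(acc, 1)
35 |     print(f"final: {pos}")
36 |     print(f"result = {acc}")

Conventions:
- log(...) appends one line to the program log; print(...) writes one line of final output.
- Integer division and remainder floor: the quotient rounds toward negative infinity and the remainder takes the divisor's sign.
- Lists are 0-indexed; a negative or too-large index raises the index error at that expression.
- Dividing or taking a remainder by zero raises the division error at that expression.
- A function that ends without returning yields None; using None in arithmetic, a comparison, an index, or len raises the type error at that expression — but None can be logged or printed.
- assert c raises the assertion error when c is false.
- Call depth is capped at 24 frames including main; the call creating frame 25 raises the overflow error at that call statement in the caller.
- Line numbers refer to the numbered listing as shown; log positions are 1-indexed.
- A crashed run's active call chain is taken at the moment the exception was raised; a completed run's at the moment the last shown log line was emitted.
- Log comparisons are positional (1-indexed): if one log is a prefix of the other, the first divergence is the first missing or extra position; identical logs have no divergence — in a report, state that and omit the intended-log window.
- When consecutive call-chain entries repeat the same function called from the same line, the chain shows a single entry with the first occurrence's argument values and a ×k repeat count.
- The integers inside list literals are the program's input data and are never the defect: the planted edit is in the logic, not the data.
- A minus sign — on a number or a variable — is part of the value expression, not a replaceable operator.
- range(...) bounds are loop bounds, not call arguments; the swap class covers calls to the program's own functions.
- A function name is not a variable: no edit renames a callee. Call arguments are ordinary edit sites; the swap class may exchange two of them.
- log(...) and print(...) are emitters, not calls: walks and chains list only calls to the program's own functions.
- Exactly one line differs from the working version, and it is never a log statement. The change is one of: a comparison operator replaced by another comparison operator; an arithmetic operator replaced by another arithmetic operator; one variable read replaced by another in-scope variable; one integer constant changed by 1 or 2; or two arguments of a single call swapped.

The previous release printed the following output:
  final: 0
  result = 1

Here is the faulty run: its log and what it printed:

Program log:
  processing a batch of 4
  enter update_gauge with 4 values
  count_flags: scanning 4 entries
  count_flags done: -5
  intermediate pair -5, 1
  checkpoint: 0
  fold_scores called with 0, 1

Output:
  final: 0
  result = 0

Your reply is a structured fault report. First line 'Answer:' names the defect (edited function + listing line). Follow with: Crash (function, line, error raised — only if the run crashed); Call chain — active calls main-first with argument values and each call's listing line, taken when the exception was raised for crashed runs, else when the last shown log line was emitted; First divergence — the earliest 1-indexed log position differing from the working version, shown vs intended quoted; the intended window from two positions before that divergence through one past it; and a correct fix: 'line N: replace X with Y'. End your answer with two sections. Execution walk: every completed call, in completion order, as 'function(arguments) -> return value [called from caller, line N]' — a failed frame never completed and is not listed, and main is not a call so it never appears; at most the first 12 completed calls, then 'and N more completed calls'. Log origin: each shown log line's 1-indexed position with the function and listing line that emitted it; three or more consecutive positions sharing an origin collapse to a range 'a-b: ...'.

Answer: the defect is in update_gauge at line 20.
The tell: Log line 6 is where behavior first shows: 'checkpoint: 0' appears instead of 'checkpoint: 1'.
Call chain: main -> fold_scores(0, 1) (called at line 34).
First divergence: at position 6 the run shows 'checkpoint: 0' where the working version logs 'checkpoint: 1'.
Intended log window:
  4: count_flags done: -5
  5: intermediate pair -5, 1
  6: checkpoint: 1
  7: fold_scores called with 1, 1
Execution walk:
  count_flags([-5, 3, 7, 7]) -> -5  [called from update_gauge, line 17]
  derive_floor(-5, 0) -> 0  [called from update_gauge, line 20]
  update_gauge([-5, 3, 7, 7]) -> 0  [called from main, line 32]
  fold_scores(0, 1) -> 0  [called from main, line 34]
Origin of each log line:
  1: emitted by main (line 31)
  2: emitted by update_gauge (line 16)
  3: emitted by count_flags (line 7)
  4: emitted by count_flags (line 12)
  5: emitted by update_gauge (line 19)
  6: emitted by main (line 33)
  7: emitted by fold_scores (line 23)
A correct fix: line 20: replace `seed_v` with `floor`.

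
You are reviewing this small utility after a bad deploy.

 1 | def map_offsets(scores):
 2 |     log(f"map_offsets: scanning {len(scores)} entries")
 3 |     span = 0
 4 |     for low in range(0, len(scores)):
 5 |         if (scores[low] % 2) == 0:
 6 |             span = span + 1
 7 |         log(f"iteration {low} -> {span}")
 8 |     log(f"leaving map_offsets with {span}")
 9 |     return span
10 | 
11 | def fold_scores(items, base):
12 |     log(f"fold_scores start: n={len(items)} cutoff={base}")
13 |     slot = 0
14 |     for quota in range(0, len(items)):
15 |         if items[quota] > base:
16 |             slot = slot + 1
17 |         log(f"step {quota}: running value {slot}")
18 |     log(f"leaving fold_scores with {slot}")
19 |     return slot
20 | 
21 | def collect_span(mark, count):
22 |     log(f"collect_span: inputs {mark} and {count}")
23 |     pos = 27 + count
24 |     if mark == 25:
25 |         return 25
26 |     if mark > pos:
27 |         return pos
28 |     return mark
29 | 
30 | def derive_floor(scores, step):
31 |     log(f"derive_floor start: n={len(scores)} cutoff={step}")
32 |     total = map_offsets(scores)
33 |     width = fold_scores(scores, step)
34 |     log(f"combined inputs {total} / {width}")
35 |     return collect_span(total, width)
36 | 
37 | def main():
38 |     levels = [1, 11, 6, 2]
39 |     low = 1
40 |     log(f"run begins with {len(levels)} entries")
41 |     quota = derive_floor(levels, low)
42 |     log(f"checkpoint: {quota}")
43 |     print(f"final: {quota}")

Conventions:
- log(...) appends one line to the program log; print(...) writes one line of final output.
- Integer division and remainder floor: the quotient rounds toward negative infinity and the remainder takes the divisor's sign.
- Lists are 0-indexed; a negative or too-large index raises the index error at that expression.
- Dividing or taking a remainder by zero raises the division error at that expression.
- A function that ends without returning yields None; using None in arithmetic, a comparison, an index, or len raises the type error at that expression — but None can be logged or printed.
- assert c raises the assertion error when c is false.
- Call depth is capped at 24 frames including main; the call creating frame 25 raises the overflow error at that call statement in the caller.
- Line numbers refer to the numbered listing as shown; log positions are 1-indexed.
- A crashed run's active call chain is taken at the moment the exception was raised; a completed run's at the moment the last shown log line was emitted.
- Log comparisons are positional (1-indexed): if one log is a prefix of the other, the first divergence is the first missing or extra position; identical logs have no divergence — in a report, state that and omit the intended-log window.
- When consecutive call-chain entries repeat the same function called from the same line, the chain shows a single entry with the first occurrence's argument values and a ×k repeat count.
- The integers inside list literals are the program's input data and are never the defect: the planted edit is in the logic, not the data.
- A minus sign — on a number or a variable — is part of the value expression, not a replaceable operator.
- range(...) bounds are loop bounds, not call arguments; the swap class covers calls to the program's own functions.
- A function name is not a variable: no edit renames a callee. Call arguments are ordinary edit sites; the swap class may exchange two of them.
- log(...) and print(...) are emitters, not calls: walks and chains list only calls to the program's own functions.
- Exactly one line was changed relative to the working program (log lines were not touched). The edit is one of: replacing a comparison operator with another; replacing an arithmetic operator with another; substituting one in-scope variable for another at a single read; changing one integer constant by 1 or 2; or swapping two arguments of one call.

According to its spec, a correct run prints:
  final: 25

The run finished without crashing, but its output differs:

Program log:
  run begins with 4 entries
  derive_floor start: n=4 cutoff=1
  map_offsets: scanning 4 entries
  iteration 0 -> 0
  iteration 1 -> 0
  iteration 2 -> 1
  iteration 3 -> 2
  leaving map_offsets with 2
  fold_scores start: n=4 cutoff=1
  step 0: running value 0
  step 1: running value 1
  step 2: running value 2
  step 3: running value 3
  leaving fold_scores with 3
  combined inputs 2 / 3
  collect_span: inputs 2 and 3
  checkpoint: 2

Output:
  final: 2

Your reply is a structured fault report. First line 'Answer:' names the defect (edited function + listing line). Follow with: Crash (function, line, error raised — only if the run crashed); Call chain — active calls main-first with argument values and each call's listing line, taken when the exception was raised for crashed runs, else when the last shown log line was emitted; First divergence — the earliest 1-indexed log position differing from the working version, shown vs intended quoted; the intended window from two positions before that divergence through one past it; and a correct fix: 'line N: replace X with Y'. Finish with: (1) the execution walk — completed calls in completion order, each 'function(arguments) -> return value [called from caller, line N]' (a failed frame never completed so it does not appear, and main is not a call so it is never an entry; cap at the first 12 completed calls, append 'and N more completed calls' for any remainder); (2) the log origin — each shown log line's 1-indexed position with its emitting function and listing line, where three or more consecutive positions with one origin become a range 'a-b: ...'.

Answer: the defect is in collect_span at line 24.
The tell: Position 17 is the first bad log line: 'checkpoint: 2' should read 'checkpoint: 25'.
Call chain: main.
First divergence: position 17 — shown 'checkpoint: 2', intended 'checkpoint: 25'.
Intended log window:
  15: combined inputs 2 / 3
  16: collect_span: inputs 2 and 3
  17: checkpoint: 25
Execution walk:
  map_offsets([1, 11, 6, 2]) -> 2  [called from derive_floor, line 32]
  fold_scores([1, 11, 6, 2], 1) -> 3  [called from derive_floor, line 33]
  collect_span(2, 3) -> 2  [called from derive_floor, line 35]
  derive_floor([1, 11, 6, 2], 1) -> 2  [called from main, line 41]
Origin of each log line:
  1 — main, line 40
  2 — derive_floor, line 31
  3 — map_offsets, line 2
  4-7 — map_offsets, line 7
  8 — map_offsets, line 8
  9 — fold_scores, line 12
  10-13 — fold_scores, line 17
  14 — fold_scores, line 18
  15 — derive_floor, line 34
  16 — collect_span, line 22
  17 — main, line 42
A correct fix: line 24: replace `==` with `<`.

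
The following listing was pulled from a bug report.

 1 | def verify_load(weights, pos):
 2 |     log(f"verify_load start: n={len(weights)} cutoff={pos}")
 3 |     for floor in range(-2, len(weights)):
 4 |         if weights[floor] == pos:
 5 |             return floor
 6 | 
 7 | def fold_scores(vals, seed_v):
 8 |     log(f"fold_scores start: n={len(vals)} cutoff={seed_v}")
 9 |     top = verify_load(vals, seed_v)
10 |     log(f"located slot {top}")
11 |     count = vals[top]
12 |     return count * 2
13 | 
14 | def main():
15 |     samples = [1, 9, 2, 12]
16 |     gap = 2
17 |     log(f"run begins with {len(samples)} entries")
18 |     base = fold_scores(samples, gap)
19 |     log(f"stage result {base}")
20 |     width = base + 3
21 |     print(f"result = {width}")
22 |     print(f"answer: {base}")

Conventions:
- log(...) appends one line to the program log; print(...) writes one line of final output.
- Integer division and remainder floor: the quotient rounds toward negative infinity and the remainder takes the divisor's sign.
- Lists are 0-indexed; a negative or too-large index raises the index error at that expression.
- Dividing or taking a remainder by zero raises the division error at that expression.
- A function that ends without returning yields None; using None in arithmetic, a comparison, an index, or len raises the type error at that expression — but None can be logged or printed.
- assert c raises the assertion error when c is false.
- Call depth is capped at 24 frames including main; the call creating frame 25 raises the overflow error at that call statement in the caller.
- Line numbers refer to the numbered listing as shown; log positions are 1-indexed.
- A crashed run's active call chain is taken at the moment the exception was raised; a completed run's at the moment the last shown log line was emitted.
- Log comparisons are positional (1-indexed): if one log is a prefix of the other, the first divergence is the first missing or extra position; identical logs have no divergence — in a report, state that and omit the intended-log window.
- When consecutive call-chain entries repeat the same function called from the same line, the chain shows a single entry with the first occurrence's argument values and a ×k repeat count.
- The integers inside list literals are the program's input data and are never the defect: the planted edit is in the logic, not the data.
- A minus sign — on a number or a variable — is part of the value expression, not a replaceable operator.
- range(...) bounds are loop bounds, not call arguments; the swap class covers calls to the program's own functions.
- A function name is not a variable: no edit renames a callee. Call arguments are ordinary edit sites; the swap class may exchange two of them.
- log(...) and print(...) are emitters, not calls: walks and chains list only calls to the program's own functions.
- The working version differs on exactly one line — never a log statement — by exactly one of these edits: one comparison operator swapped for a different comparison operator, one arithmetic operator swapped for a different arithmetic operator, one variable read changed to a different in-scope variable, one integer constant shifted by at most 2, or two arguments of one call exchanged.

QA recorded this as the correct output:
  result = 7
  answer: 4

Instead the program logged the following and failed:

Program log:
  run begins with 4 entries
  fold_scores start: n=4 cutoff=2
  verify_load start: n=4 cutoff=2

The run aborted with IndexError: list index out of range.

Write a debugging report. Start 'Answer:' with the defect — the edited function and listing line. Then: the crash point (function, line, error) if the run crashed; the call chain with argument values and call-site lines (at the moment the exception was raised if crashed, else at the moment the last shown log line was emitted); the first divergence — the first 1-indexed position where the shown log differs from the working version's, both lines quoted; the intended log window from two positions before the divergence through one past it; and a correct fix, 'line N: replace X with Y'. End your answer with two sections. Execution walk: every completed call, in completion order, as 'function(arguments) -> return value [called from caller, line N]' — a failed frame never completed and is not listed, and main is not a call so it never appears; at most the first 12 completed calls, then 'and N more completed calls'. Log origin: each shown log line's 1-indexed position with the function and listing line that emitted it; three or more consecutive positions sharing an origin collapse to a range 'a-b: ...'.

Answer: the defect is in verify_load at line 3.
The tell: A complete run would log 'located slot 2' next, but this one stopped at 3 lines.
Crash: verify_load, line 4, IndexError.
Call chain: main -> fold_scores([1, 9, 2, 12], 2) (called at line 18) -> verify_load([1, 9, 2, 12], 2) (called at line 9).
First divergence: position 4; the shown log stops at 3 lines while the working version next logs 'located slot 2'.
Intended log window:
  2: fold_scores start: n=4 cutoff=2
  3: verify_load start: n=4 cutoff=2
  4: located slot 2
  5: stage result 4
Execution walk:
  (no call completed)
Log line origins:
  1 — main, line 17
  2 — fold_scores, line 8
  3 — verify_load, line 2
A correct fix: line 3: replace `-2` with `0`.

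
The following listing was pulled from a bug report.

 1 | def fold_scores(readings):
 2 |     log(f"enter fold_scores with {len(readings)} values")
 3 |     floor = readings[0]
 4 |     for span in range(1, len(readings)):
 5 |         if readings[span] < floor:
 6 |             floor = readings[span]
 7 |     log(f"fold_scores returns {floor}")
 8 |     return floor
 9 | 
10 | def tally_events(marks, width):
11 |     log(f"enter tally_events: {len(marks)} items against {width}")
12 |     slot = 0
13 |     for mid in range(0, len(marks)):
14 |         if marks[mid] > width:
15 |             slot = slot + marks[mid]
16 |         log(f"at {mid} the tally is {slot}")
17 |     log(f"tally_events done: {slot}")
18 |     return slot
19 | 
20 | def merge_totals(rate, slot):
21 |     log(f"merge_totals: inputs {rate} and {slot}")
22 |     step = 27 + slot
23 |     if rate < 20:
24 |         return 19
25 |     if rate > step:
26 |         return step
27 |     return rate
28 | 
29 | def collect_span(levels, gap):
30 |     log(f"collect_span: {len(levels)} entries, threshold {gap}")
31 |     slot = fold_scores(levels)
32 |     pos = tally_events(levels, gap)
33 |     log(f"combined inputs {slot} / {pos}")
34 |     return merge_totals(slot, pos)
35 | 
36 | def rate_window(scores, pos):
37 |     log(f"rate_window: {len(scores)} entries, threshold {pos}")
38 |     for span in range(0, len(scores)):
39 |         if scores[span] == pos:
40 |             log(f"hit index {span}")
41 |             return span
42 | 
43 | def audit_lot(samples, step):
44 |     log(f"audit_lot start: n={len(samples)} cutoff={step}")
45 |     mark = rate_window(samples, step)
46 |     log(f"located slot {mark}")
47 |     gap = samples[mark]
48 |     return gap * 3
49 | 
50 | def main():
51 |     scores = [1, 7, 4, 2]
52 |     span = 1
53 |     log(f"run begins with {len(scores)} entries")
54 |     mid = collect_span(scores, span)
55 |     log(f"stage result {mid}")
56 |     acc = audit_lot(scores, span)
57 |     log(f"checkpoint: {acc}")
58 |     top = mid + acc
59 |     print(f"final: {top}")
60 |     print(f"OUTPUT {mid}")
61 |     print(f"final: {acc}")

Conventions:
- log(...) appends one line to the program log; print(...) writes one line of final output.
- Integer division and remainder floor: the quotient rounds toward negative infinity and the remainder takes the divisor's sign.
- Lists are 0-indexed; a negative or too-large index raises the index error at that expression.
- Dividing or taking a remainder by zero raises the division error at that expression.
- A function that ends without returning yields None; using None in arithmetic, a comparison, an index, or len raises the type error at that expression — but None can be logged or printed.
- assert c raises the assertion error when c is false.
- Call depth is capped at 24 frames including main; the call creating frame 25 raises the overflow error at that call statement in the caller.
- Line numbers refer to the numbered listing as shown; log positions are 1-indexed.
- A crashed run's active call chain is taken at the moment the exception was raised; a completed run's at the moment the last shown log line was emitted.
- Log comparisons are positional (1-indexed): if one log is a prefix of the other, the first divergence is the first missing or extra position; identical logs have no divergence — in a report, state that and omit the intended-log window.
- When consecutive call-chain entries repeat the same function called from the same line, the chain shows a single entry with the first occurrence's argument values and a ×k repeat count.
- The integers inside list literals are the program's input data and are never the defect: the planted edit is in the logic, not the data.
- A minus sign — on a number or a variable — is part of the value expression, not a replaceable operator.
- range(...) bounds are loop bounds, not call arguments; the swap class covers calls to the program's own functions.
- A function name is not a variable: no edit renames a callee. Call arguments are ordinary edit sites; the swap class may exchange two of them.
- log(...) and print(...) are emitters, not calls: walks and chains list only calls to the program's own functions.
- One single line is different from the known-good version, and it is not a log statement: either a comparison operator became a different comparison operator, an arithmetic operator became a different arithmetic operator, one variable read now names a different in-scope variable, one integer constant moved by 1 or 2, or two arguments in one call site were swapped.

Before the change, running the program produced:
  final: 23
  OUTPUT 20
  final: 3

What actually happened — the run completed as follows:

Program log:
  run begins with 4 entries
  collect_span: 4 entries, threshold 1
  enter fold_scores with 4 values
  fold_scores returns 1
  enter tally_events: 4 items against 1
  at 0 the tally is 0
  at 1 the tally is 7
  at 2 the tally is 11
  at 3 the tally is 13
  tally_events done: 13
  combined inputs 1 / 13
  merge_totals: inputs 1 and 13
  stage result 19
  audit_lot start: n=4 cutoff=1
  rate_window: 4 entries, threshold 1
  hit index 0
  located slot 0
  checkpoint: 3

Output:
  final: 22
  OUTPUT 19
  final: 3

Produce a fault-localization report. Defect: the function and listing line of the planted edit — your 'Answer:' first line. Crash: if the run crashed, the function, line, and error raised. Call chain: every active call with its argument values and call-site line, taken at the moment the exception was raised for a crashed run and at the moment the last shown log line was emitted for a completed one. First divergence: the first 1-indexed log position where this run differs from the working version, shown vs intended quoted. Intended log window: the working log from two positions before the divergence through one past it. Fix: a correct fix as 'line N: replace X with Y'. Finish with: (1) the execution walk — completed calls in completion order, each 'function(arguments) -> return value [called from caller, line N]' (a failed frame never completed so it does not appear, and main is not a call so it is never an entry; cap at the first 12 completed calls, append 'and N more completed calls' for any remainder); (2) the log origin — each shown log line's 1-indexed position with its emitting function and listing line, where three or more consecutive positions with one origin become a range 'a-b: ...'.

Answer: the defect is in merge_totals at line 24.
Key fact: At log position 13 the runs split — shown 'stage result 19', but the working version logs 'stage result 20'.
Call chain: main.
First divergence: at position 13 the run shows 'stage result 19' where the working version logs 'stage result 20'.
Intended log window:
  11: combined inputs 1 / 13
  12: merge_totals: inputs 1 and 13
  13: stage result 20
  14: audit_lot start: n=4 cutoff=1
Execution walk:
  fold_scores([1, 7, 4, 2]) -> 1  [called from collect_span, line 31]
  tally_events([1, 7, 4, 2], 1) -> 13  [called from collect_span, line 32]
  merge_totals(1, 13) -> 19  [called from collect_span, line 34]
  collect_span([1, 7, 4, 2], 1) -> 19  [called from main, line 54]
  rate_window([1, 7, 4, 2], 1) -> 0  [called from audit_lot, line 45]
  audit_lot([1, 7, 4, 2], 1) -> 3  [called from main, line 56]
Log origins:
  1: logged in main at line 53
  2: logged in collect_span at line 30
  3: logged in fold_scores at line 2
  4: logged in fold_scores at line 7
  5: logged in tally_events at line 11
  6-9: logged in tally_events at line 16
  10: logged in tally_events at line 17
  11: logged in collect_span at line 33
  12: logged in merge_totals at line 21
  13: logged in main at line 55
  14: logged in audit_lot at line 44
  15: logged in rate_window at line 37
  16: logged in rate_window at line 40
  17: logged in audit_lot at line 46
  18: logged in main at line 57
A correct fix: line 24: replace `19` with `20`.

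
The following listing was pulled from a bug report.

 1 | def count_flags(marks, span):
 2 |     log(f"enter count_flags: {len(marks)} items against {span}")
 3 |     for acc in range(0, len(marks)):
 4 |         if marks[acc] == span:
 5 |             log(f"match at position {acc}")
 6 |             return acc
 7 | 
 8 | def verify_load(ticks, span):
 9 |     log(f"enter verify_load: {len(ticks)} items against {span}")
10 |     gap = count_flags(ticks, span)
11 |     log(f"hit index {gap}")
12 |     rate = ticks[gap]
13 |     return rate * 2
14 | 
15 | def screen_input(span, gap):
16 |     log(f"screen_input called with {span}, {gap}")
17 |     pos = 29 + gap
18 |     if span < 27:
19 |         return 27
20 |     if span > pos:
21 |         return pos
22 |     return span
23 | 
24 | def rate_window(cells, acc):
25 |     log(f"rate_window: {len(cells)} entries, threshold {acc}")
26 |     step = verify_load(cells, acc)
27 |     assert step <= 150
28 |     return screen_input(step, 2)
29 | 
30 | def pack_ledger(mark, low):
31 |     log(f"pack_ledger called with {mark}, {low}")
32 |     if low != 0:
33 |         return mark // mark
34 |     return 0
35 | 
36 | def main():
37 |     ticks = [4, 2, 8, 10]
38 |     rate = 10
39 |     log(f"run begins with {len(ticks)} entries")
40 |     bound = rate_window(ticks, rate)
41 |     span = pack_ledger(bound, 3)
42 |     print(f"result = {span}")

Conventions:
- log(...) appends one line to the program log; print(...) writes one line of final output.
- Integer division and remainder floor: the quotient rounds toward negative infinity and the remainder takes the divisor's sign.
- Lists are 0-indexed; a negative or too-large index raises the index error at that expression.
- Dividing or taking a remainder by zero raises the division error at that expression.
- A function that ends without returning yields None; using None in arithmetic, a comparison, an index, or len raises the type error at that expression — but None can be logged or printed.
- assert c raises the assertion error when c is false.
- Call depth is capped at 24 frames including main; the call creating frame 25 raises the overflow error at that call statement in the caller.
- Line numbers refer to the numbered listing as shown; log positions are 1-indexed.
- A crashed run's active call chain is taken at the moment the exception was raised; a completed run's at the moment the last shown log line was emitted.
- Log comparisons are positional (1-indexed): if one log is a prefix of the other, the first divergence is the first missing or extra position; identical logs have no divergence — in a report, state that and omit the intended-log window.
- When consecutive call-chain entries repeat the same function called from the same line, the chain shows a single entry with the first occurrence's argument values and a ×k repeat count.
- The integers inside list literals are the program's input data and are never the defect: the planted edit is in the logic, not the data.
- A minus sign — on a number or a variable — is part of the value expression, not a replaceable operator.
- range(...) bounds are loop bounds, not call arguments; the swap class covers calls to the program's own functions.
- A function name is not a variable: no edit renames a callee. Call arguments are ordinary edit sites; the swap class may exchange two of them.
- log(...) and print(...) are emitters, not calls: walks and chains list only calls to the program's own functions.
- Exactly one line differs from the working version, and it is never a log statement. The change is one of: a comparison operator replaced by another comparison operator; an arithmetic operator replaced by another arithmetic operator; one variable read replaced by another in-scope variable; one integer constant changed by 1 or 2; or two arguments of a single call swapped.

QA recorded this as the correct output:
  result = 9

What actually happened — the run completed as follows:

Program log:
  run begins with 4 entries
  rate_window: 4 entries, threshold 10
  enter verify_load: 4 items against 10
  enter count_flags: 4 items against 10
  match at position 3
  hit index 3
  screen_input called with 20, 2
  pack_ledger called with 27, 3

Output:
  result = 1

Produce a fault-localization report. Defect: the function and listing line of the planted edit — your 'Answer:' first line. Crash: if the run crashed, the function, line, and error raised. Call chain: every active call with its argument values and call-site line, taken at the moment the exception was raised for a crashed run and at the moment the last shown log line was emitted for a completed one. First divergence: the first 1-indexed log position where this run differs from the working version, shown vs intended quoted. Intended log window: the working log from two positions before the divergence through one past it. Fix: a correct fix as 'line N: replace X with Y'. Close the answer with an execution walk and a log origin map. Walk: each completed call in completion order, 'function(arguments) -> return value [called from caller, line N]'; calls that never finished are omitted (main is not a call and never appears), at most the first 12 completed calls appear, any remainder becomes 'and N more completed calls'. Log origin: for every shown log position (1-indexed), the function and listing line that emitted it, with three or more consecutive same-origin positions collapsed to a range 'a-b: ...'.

Answer: the defect is in pack_ledger at line 33.
Key observation: The two runs log identically and part ways only at the printed values.
Call chain: main -> pack_ledger(27, 3) (called at line 41).
First divergence: there is none — every log position agrees.
Execution walk:
  count_flags([4, 2, 8, 10], 10) -> 3  [called from verify_load, line 10]
  verify_load([4, 2, 8, 10], 10) -> 20  [called from rate_window, line 26]
  screen_input(20, 2) -> 27  [called from rate_window, line 28]
  rate_window([4, 2, 8, 10], 10) -> 27  [called from main, line 40]
  pack_ledger(27, 3) -> 1  [called from main, line 41]
Log origins:
  1 — main, line 39
  2 — rate_window, line 25
  3 — verify_load, line 9
  4 — count_flags, line 2
  5 — count_flags, line 5
  6 — verify_load, line 11
  7 — screen_input, line 16
  8 — pack_ledger, line 31
A correct fix: line 33: replace `mark // mark` with `mark // low`.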